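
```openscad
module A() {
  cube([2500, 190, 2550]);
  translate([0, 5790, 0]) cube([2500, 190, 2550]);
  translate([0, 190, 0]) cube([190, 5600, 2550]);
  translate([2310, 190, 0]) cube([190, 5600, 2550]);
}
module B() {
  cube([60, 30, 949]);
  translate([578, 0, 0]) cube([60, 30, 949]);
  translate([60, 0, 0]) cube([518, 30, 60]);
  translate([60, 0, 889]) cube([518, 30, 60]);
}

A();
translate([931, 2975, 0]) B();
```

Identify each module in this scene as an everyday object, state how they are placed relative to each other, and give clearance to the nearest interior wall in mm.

Clearances: x = 741, y = 2785; minimum 741 mm.

A is a house frame. B is a picture frame. The picture frame sits inside the house frame, centred. The clearance to the nearest interior wall is 741 mm.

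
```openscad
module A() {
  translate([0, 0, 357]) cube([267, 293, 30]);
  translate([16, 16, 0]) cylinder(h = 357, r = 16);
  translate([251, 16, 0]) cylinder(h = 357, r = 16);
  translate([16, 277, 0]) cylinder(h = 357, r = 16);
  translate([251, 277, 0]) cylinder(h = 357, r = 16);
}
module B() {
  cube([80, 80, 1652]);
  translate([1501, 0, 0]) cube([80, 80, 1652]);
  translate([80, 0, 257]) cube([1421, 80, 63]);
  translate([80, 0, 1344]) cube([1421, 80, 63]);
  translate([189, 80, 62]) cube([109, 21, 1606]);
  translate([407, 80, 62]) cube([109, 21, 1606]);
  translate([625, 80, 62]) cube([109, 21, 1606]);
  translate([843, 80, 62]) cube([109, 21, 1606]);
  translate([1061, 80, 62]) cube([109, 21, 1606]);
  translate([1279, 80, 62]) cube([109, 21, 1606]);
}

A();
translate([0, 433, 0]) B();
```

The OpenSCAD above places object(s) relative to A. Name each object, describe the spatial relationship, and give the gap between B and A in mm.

The fence section's nearest face is 140 mm from the stool's +y face.

A is a stool. B is a fence section. The fence section is on the floor beside the stool on its +y side. The gap between the fence section and the stool is 140 mm.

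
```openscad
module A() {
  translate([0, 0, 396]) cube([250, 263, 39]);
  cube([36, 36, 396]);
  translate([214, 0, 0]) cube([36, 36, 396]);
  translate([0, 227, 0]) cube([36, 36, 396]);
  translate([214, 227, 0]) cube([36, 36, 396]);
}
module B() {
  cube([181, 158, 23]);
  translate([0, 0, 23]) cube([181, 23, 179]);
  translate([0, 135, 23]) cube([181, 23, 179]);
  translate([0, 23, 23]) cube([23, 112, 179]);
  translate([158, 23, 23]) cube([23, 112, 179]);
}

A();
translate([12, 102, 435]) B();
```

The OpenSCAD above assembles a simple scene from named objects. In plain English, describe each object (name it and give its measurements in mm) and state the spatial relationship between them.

A is a four-legged stool. The seat is 250×263 mm, 39 mm thick, top at z = 435 mm. It stands on four square legs, each 36×36 mm in cross-section, from z = 0 to the seat underside, each flush with a corner of the seat.

B is an open storage box with external size 181×158×202 mm and wall thickness 23 mm (the base is also 23 mm thick). The base covers the whole footprint; the four walls stand on the base, with the y-facing walls full-width and the x-facing walls fitting between their inner faces.

The open box is on top of the stool.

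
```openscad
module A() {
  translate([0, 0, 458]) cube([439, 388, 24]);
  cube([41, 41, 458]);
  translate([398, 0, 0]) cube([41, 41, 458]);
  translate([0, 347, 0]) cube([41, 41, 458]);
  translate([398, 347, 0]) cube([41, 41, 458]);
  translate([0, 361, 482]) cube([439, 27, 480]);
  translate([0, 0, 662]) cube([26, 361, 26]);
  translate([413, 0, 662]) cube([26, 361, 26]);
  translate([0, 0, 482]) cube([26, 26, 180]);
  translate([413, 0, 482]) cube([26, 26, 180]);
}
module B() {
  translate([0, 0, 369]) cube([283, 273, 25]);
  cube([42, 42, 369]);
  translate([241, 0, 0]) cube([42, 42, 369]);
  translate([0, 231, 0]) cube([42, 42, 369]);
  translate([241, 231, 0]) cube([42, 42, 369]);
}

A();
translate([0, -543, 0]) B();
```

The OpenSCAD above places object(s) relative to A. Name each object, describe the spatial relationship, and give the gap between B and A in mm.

A is a chair. B is a stool. The stool is on the floor beside the chair on its −y side. The gap between the stool and the chair is 270 mm.

The stool's nearest face is 270 mm from the chair's −y face.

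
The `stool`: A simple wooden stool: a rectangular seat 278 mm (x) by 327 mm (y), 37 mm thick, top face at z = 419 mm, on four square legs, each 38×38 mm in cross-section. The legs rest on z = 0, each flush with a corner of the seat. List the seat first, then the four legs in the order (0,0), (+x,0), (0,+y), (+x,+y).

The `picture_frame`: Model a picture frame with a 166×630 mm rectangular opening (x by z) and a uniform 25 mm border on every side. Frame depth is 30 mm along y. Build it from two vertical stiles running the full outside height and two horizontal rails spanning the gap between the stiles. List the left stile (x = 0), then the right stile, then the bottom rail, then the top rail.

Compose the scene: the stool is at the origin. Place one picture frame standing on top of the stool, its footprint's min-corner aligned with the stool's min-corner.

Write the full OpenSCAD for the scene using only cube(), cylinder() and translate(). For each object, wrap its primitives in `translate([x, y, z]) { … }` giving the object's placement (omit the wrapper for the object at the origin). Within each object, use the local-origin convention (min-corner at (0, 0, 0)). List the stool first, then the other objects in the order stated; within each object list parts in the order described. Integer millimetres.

translate([0, 0, 382]) cube([278, 327, 37]);
cube([38, 38, 382]);
translate([240, 0, 0]) cube([38, 38, 382]);
translate([0, 289, 0]) cube([38, 38, 382]);
translate([240, 289, 0]) cube([38, 38, 382]);
translate([0, 0, 419]) {
  cube([25, 30, 680]);
  translate([191, 0, 0]) cube([25, 30, 680]);
  translate([25, 0, 0]) cube([166, 30, 25]);
  translate([25, 0, 655]) cube([166, 30, 25]);
}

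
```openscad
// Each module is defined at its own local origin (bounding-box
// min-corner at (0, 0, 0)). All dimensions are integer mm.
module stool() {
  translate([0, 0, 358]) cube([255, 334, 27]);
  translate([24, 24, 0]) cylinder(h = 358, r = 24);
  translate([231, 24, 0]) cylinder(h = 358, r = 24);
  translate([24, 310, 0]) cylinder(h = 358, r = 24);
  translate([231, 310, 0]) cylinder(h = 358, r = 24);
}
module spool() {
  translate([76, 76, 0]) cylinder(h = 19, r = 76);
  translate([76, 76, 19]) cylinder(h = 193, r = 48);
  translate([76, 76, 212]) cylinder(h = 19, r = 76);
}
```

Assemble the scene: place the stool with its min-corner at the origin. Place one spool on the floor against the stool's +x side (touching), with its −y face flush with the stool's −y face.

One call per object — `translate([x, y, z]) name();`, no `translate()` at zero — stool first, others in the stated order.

stool();
translate([255, 0, 0]) spool();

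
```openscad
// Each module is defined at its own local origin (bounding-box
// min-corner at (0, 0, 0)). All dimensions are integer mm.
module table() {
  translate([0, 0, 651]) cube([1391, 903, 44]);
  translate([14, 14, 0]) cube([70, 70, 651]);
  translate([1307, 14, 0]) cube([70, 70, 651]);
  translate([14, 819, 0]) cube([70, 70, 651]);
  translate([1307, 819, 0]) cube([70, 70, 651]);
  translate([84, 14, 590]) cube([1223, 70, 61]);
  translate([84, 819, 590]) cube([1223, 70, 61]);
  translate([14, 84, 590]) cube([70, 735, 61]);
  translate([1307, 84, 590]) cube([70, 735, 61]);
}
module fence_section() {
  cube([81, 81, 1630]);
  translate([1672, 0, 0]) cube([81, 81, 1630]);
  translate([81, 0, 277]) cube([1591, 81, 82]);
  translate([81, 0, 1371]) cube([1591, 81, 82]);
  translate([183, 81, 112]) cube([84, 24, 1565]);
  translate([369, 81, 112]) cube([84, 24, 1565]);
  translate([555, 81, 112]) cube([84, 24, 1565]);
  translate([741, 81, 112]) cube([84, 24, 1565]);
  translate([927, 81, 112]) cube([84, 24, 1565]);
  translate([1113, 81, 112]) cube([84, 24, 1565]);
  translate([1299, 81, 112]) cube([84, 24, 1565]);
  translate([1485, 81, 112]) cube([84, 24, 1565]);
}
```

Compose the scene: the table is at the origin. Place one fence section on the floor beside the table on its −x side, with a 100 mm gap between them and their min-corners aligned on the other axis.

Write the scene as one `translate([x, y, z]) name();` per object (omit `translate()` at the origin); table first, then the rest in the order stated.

table();
translate([-1853, 0, 0]) fence_section();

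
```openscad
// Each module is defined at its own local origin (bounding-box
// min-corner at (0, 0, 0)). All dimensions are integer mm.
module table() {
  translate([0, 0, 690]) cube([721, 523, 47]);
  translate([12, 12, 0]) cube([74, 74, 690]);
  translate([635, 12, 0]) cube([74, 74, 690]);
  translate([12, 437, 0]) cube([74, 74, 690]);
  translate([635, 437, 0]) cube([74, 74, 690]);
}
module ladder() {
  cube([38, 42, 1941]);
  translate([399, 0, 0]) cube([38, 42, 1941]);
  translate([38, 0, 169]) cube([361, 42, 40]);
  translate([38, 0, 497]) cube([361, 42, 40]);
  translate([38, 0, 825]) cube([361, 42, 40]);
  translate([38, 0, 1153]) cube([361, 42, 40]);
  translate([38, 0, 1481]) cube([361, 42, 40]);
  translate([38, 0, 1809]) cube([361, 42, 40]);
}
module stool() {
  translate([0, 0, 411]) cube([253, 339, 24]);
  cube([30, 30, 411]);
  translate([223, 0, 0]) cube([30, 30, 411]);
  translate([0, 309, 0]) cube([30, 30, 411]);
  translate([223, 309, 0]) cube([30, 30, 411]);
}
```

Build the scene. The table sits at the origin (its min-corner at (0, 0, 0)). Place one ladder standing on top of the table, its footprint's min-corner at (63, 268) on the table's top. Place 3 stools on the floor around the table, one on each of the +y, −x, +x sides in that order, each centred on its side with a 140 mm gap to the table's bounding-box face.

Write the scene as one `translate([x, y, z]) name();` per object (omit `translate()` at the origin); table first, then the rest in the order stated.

table();
translate([63, 268, 737]) ladder();
translate([234, 663, 0]) stool();
translate([-393, 92, 0]) stool();
translate([861, 92, 0]) stool();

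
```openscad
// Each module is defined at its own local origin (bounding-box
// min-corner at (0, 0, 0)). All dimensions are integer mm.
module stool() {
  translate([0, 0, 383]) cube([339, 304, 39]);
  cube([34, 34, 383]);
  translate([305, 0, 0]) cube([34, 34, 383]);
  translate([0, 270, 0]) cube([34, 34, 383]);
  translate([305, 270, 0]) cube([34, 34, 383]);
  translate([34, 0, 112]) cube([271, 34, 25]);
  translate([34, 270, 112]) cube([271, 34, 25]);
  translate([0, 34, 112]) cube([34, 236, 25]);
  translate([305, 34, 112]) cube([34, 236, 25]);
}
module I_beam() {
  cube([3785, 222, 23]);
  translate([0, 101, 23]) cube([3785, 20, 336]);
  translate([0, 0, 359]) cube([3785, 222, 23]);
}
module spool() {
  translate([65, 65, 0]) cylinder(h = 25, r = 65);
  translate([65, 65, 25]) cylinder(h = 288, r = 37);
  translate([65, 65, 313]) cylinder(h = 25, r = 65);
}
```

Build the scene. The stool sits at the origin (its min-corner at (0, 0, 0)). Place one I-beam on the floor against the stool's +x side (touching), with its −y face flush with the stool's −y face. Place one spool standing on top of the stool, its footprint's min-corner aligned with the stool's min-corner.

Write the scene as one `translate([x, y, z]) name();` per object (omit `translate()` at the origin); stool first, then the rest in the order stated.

stool();
translate([339, 0, 0]) I_beam();
translate([0, 0, 422]) spool();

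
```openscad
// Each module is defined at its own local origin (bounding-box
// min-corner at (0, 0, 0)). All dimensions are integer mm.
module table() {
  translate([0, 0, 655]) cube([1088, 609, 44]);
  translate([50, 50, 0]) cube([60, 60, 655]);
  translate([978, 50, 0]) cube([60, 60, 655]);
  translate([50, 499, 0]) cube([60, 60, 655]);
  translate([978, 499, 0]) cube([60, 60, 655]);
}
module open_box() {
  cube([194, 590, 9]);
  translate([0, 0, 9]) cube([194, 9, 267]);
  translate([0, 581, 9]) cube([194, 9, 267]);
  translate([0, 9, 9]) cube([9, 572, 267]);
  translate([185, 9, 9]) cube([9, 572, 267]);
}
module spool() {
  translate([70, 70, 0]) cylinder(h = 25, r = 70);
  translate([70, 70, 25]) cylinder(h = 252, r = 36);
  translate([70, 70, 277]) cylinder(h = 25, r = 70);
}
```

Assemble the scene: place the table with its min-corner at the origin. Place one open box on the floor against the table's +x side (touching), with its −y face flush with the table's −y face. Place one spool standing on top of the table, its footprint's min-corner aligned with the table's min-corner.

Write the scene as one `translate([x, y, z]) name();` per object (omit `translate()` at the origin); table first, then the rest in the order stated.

table();
translate([1088, 0, 0]) open_box();
translate([0, 0, 699]) spool();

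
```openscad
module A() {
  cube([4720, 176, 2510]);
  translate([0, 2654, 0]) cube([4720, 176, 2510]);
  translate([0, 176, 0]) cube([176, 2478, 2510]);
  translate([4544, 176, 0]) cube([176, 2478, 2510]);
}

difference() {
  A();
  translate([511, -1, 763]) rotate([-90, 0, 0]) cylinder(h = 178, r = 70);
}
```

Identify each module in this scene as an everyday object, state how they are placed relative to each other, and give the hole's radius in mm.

The subtracted cylinder has r = 70 mm.

A is a house frame. The house frame has a circular hole through its front wall. The hole's radius is 70 mm.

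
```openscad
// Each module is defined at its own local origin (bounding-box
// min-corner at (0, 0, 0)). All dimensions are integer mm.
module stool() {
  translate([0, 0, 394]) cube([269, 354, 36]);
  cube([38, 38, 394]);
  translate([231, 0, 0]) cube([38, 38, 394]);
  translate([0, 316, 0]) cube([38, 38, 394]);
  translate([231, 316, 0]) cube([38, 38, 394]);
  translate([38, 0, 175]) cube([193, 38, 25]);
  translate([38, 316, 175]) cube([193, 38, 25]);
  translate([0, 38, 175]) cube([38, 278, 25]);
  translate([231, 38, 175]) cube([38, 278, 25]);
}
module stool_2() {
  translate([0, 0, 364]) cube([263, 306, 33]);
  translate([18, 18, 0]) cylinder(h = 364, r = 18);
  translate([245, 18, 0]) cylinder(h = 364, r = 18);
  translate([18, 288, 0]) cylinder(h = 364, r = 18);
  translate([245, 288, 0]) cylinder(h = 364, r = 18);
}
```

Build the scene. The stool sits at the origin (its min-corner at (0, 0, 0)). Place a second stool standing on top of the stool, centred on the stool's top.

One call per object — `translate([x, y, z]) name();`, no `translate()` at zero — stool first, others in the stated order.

stool();
translate([3, 24, 430]) stool_2();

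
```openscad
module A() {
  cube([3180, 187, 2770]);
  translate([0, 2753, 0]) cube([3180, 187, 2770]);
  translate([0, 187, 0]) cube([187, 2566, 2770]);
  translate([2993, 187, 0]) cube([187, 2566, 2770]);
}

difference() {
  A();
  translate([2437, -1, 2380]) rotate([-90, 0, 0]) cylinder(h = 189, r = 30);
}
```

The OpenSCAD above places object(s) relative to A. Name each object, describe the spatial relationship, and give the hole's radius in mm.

A is a house frame. The house frame has a circular hole through its front wall. The hole's radius is 30 mm.

The subtracted cylinder has r = 30 mm.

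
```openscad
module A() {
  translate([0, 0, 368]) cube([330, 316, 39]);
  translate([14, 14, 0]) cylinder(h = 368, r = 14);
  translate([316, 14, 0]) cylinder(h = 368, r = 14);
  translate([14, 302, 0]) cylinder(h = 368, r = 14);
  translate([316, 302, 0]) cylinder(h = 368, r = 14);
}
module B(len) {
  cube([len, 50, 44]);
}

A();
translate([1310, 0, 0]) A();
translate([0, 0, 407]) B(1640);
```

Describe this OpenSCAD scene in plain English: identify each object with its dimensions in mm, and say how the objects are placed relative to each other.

A is a four-legged stool. The seat is 330×316 mm, 39 mm thick, top at z = 407 mm. It stands on four round legs, each 28 mm in diameter, from z = 0 to the seat underside, each leg's axis is inset half a diameter from the nearest pair of seat edges (so the leg's bounding box is flush with the corner).

B is a rectangular beam 1640 mm long (x), 50 mm deep (y), 44 mm thick (z).

The beam spans the tops of two stools placed 980 mm apart, resting at z = 407 mm.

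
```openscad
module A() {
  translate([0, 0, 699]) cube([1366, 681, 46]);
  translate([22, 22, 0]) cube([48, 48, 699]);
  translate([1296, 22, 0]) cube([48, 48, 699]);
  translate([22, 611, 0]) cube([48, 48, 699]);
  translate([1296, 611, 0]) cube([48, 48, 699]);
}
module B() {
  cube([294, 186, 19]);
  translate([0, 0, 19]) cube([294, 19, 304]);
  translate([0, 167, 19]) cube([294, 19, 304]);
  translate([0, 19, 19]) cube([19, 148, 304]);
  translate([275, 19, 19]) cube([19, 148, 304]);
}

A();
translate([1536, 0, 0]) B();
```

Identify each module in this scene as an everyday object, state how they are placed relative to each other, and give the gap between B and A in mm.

A is a table. B is an open box. The open box is on the floor beside the table on its +x side. The gap between the open box and the table is 170 mm.

The open box's nearest face is 170 mm from the table's +x face.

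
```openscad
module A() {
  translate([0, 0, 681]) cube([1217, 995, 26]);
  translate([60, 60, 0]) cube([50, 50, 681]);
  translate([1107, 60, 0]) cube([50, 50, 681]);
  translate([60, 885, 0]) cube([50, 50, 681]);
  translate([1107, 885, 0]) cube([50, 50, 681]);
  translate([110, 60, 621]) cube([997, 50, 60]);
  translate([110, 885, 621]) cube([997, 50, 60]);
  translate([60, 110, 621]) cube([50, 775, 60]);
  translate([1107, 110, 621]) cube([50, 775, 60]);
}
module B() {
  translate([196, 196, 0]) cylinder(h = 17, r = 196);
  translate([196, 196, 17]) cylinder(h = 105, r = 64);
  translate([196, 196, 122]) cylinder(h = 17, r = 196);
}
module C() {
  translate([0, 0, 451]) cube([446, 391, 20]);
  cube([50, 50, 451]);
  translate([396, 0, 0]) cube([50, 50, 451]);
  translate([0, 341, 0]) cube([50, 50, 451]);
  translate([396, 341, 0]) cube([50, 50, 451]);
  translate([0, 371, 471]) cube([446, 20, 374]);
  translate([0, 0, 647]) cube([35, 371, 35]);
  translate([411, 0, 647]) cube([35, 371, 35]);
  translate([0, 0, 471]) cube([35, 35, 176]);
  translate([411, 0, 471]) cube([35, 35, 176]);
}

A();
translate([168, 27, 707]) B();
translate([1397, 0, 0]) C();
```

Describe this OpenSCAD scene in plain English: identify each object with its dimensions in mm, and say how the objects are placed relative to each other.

A is a table: top 1217 mm (x) × 995 mm (y), 26 mm thick, upper face at z = 707 mm, on four 50×50 mm square legs, each inset 60 mm from the nearest pair of top edges, running from z = 0 to the bottom of the top. Four apron rails, 50 mm thick and 60 mm tall, run between adjacent legs with their top edges flush with the underside of the top and their outer faces flush with the legs' outer faces.

B is a spool: two coaxial disc flanges of radius 196 mm and thickness 17 mm, joined by a core cylinder of radius 64 mm and height 105 mm. The lower flange rests on z = 0 and the three cylinders share a vertical axis.

C is a chair. The seat is a 446×391×20 mm slab with its top at z = 471 mm, on four 50×50 mm corner legs (flush with the seat edges, standing on z = 0). A flat backrest 20 mm thick, 374 mm tall, spans the full seat width and rises from the seat top along its +y edge, rear face flush with the rear of the seat. Two armrests of 35×35 mm section run along each side from the seat's front edge to the front of the backrest, top faces 211 mm above the seat top and outer faces flush with the seat's x-edges; a 35×35 mm post under the front of each armrest stands on the seat at the front corner.

The spool is on top of the table. The chair is on the floor beside the table on its +x side.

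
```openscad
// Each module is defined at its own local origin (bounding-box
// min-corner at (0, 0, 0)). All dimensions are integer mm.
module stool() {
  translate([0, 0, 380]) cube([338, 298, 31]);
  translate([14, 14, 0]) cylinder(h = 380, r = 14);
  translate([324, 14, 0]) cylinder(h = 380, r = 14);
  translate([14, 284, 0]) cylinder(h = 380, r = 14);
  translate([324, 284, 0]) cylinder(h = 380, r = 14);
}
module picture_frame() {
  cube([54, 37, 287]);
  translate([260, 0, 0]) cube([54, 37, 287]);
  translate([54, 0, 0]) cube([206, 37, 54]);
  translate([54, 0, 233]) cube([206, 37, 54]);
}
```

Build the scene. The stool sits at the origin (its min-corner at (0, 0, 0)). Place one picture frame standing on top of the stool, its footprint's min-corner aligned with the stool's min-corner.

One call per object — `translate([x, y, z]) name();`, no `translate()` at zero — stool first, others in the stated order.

stool();
translate([0, 0, 411]) picture_frame();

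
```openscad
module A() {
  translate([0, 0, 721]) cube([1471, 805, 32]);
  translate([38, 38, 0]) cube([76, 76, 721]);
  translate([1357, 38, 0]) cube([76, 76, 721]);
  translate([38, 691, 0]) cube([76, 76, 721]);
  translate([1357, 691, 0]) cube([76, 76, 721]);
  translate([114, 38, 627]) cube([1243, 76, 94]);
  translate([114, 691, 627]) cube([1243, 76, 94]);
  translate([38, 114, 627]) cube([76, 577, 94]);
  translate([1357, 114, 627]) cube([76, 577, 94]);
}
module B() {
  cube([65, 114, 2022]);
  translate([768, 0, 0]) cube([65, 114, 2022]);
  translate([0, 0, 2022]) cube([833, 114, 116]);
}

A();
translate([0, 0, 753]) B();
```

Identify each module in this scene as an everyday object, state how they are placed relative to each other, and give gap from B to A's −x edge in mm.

The door frame's min-x is at 0; the table's min-x is 0; gap = 0 mm.

A is a table. B is a door frame. The door frame is on top of the table. The gap from the door frame to the table's −x edge is 0 mm.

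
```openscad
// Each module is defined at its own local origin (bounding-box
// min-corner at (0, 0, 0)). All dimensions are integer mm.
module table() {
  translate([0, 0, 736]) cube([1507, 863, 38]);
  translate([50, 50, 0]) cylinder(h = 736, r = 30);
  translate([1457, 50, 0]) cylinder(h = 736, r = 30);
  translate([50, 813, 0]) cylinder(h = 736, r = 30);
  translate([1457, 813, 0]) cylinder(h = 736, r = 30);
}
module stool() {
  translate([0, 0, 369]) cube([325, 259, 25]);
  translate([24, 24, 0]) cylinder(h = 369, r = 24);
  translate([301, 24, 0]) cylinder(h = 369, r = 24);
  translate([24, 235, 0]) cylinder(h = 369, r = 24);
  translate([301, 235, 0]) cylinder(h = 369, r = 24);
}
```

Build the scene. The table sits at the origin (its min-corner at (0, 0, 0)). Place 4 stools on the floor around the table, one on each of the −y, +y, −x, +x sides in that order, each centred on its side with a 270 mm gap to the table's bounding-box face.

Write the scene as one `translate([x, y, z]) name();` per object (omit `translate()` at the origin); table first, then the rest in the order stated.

table();
translate([591, -529, 0]) stool();
translate([591, 1133, 0]) stool();
translate([-595, 302, 0]) stool();
translate([1777, 302, 0]) stool();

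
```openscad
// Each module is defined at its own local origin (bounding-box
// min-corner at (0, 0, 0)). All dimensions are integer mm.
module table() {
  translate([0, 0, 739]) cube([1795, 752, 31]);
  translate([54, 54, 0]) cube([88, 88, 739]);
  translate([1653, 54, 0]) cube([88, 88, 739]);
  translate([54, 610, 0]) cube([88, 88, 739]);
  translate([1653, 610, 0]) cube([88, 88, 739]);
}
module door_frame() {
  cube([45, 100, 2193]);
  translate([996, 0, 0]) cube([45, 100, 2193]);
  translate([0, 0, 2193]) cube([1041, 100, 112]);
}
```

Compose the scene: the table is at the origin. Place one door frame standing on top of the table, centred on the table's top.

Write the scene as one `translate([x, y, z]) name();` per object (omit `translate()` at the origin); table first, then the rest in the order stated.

table();
translate([377, 326, 770]) door_frame();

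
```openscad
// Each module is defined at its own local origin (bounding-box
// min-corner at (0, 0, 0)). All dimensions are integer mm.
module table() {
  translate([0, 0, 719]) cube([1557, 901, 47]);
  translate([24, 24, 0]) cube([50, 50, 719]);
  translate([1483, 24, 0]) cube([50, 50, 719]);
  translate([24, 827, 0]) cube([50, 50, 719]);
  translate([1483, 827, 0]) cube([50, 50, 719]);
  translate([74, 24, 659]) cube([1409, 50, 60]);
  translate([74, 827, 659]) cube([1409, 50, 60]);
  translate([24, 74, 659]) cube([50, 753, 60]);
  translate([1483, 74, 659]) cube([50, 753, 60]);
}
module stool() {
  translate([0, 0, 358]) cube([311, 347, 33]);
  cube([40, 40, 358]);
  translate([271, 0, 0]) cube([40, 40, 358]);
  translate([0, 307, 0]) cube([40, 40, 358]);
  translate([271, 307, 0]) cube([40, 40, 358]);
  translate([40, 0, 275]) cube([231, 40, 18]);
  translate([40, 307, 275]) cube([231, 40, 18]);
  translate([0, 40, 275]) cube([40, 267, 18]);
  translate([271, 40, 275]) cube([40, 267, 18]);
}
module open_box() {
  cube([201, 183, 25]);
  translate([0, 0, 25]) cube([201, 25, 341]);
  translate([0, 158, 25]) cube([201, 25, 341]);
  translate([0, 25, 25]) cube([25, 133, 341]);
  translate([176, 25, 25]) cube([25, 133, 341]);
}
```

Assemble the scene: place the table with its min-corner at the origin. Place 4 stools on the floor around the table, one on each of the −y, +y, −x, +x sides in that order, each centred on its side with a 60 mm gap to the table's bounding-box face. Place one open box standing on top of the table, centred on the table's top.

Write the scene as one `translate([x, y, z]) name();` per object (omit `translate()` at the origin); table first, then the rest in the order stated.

table();
translate([623, -407, 0]) stool();
translate([623, 961, 0]) stool();
translate([-371, 277, 0]) stool();
translate([1617, 277, 0]) stool();
translate([678, 359, 766]) open_box();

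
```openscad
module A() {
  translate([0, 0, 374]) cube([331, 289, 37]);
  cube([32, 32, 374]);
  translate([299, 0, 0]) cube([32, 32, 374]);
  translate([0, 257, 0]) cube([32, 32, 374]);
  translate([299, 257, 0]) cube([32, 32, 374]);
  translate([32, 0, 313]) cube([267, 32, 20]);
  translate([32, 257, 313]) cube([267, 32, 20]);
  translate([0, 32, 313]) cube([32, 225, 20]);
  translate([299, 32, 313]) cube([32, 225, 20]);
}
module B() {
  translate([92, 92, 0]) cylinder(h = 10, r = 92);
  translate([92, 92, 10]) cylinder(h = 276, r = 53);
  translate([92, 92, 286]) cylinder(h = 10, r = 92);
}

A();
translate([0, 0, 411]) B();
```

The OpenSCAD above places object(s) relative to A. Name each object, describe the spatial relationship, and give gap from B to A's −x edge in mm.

The spool's min-x is at 0; the stool's min-x is 0; gap = 0 mm.

A is a stool. B is a spool. The spool is on top of the stool. The gap from the spool to the stool's −x edge is 0 mm.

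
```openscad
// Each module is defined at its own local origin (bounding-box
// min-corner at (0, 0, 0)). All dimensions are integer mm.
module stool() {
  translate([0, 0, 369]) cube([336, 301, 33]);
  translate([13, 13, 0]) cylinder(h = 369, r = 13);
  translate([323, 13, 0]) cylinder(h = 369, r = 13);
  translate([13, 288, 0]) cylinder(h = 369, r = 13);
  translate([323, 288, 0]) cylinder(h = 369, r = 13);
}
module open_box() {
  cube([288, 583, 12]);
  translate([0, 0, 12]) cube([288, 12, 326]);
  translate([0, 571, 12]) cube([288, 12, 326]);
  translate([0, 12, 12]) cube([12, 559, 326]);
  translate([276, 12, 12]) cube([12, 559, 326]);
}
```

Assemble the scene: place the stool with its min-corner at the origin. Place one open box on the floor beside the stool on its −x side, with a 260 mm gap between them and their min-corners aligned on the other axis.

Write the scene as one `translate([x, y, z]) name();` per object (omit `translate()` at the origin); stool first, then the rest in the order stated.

stool();
translate([-548, 0, 0]) open_box();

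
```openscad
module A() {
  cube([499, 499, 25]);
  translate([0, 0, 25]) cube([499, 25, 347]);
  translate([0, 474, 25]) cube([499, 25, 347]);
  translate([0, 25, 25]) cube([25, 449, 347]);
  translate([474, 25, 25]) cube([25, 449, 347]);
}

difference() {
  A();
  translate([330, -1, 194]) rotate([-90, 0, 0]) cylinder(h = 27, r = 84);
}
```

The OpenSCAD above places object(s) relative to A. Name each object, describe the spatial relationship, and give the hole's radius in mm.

The subtracted cylinder has r = 84 mm.

A is an open box. The open box has a circular hole through its front wall. The hole's radius is 84 mm.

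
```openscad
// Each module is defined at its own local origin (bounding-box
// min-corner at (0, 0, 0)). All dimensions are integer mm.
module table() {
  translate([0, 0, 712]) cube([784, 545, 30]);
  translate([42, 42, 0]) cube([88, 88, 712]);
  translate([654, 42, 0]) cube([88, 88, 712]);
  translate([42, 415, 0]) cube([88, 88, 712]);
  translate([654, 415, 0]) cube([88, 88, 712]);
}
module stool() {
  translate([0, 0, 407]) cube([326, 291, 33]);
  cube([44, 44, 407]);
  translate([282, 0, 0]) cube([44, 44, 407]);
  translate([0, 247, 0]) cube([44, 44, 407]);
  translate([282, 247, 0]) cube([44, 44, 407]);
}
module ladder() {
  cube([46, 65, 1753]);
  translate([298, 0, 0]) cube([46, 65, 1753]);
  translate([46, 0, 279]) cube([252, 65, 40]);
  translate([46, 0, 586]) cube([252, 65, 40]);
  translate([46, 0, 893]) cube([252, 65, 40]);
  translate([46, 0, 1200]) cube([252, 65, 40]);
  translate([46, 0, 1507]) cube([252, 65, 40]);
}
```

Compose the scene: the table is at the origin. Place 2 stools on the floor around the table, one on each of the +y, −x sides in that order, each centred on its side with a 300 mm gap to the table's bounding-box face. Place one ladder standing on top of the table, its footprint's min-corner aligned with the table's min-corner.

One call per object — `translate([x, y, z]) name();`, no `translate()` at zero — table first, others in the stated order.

table();
translate([229, 845, 0]) stool();
translate([-626, 127, 0]) stool();
translate([0, 0, 742]) ladder();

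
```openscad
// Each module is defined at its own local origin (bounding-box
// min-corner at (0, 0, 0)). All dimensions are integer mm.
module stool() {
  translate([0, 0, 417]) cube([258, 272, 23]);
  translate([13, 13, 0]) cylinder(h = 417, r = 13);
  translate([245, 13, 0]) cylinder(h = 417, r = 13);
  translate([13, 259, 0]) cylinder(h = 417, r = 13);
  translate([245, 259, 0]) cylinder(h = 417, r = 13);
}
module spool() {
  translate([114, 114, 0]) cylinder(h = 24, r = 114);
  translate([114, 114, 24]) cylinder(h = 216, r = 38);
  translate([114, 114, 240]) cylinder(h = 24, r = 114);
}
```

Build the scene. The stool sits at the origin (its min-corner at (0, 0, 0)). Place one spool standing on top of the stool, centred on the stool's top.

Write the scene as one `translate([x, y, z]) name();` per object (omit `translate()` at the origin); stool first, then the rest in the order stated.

stool();
translate([15, 22, 440]) spool();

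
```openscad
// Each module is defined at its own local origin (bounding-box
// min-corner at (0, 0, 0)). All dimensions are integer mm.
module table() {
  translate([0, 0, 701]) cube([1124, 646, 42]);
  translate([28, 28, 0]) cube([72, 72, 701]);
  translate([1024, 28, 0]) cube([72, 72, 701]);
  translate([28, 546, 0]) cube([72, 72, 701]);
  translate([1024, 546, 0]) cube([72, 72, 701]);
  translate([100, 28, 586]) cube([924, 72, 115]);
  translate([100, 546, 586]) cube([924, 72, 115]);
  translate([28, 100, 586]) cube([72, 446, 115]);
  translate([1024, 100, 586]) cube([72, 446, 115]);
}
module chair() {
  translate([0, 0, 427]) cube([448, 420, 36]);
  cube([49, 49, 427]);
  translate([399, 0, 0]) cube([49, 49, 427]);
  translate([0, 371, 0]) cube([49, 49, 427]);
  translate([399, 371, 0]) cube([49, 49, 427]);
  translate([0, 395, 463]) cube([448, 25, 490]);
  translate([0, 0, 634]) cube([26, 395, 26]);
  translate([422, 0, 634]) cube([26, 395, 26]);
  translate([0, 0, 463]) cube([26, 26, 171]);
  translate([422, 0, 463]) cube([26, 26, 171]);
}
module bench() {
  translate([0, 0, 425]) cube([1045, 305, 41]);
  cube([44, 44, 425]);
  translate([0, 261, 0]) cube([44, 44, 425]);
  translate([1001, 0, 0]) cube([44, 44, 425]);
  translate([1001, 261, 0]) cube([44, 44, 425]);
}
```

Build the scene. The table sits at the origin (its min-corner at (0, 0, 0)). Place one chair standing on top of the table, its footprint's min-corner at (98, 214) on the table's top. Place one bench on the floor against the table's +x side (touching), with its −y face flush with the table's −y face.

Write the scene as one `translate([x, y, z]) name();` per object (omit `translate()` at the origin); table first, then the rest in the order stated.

table();
translate([98, 214, 743]) chair();
translate([1124, 0, 0]) bench();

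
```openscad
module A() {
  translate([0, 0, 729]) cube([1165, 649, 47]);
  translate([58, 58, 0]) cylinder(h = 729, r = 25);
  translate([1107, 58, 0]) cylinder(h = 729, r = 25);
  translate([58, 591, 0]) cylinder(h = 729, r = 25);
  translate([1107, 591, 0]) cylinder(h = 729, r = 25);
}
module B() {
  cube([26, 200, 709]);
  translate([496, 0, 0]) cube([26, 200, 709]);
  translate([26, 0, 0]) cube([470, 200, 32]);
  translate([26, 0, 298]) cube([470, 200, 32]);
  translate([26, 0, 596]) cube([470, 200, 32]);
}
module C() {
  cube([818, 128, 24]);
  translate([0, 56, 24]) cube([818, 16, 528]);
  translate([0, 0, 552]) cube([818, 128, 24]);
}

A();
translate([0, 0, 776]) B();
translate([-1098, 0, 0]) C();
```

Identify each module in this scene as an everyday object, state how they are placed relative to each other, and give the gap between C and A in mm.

The I-beam's nearest face is 280 mm from the table's −x face.

A is a table. B is a bookshelf. C is an I-beam. The bookshelf is on top of the table. The I-beam is on the floor beside the table on its −x side. The gap between the I-beam and the table is 280 mm.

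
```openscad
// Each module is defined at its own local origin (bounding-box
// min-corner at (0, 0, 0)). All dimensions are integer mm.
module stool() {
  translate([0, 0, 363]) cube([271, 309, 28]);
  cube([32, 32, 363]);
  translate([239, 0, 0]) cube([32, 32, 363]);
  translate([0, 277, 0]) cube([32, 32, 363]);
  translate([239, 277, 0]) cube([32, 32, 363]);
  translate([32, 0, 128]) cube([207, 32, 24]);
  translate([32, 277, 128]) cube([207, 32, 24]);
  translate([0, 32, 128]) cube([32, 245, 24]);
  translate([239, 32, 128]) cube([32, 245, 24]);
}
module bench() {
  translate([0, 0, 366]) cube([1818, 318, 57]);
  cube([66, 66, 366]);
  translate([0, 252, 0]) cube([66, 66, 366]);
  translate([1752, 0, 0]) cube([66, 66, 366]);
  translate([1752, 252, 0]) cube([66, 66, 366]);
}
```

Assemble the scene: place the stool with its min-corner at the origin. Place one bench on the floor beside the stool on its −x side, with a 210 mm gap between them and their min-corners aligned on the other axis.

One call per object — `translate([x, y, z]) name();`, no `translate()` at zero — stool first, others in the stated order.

stool();
translate([-2028, 0, 0]) bench();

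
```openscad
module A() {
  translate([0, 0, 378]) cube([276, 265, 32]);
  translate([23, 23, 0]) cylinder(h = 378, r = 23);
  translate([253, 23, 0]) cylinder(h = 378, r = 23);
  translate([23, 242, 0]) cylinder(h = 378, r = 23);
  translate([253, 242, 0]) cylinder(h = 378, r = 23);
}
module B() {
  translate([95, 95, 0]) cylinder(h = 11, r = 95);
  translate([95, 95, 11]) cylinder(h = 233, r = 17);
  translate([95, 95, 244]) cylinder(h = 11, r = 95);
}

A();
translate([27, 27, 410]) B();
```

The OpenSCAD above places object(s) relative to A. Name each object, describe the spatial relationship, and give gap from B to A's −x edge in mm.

A is a stool. B is a spool. The spool is on top of the stool. The gap from the spool to the stool's −x edge is 27 mm.

The spool's min-x is at 27; the stool's min-x is 0; gap = 27 mm.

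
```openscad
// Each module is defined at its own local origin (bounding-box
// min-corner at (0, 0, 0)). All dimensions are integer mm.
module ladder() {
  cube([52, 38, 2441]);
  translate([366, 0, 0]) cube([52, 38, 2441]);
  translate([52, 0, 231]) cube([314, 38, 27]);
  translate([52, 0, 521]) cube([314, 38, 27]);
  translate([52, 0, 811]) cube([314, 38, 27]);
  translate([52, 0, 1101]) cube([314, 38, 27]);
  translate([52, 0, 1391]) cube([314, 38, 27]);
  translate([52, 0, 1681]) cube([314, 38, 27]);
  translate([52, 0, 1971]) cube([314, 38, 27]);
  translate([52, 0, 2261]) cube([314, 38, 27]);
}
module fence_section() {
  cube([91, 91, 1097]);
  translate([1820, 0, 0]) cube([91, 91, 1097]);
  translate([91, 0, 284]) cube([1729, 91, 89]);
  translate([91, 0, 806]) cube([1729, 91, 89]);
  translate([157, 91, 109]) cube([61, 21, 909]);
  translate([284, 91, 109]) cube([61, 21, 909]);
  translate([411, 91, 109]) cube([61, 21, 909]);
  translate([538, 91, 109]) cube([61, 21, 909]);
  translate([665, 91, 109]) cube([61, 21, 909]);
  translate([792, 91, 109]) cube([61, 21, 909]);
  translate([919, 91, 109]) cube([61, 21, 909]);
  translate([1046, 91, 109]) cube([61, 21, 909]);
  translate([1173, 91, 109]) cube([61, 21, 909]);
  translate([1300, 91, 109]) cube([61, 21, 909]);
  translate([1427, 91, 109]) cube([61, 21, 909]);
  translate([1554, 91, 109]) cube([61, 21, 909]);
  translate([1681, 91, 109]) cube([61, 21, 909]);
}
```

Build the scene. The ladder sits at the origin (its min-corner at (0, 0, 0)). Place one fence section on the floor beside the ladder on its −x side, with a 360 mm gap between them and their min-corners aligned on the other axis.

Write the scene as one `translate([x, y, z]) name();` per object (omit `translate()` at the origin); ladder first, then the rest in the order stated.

ladder();
translate([-2271, 0, 0]) fence_section();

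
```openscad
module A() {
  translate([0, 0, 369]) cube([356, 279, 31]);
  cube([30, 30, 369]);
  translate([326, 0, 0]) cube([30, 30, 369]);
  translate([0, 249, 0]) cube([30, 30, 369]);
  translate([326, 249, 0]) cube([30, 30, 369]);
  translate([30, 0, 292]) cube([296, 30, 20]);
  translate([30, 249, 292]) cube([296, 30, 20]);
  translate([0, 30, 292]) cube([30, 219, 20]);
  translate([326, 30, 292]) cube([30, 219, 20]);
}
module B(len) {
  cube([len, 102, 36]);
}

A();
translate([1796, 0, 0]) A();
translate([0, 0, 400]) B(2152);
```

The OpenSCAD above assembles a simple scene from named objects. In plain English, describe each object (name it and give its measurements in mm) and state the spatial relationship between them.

A is a four-legged stool. The seat is 356×279 mm, 31 mm thick, top at z = 400 mm. It stands on four square legs, each 30×30 mm in cross-section, from z = 0 to the seat underside, each flush with a corner of the seat. Four stretchers, 30 mm wide and 20 mm tall, connect adjacent legs with their undersides at z = 292 mm, each running between the inner faces of the legs it joins and aligned with the legs' outer faces on the other axis.

B is a rectangular beam 2152 mm long (x), 102 mm deep (y), 36 mm thick (z).

The beam spans the tops of two stools placed 1440 mm apart, resting at z = 400 mm.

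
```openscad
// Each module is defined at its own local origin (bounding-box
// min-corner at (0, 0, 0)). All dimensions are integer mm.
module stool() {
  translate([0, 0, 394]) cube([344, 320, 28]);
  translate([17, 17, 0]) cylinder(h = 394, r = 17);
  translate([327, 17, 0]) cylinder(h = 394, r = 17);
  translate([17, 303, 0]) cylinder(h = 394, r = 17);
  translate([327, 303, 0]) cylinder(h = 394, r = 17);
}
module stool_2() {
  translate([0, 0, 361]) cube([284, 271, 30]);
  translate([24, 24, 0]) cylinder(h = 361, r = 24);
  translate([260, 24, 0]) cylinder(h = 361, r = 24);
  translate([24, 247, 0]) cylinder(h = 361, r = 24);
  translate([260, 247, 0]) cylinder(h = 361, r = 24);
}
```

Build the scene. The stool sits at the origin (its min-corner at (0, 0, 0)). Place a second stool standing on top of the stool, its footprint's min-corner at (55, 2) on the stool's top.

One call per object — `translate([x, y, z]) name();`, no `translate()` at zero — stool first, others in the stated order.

stool();
translate([55, 2, 422]) stool_2();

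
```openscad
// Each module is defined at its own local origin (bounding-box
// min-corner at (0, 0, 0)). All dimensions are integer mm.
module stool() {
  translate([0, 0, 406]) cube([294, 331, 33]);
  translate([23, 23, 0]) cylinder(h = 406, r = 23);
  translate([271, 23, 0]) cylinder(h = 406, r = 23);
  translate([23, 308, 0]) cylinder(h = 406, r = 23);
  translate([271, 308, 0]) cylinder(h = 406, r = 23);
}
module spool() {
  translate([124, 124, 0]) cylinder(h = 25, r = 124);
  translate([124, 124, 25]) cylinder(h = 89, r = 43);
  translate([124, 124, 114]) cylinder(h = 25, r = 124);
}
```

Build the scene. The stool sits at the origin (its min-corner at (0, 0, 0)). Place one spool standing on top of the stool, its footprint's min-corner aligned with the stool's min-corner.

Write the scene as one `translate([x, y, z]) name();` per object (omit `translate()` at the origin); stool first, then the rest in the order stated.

stool();
translate([0, 0, 439]) spool();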